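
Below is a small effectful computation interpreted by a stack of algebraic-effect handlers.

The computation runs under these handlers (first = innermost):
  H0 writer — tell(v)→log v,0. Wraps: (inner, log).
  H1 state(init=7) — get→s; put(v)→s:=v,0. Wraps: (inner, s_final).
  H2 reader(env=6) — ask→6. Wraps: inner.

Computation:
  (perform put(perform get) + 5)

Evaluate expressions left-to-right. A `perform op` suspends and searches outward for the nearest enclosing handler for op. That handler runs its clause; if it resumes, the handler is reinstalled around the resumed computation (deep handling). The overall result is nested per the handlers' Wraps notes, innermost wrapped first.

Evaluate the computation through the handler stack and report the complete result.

Working:
get @ H1 ⇒ 7
put(7) @ H1 ⇒ s:=7
H0 returns (5, ())
H1 returns ((5, ()), 7)
H2 returns ((5, ()), 7)
= ((5, ()), 7)

Answer: ((5, ()), 7)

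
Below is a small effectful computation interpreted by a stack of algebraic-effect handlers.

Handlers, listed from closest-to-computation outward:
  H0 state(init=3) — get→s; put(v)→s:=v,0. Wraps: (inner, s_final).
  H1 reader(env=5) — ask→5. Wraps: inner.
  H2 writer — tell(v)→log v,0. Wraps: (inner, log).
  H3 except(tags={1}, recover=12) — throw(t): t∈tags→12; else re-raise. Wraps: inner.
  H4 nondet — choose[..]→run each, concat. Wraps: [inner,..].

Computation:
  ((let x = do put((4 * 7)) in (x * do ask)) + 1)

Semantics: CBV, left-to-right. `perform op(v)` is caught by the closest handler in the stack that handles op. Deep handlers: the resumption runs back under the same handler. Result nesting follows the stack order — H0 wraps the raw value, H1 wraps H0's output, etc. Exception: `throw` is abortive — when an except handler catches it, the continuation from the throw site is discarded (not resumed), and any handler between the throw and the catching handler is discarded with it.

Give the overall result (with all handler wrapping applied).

Working:
put(28) @ H0 ⇒ s:=28
ask @ H1 ⇒ 5
H0 returns (1, 28)
H1 returns (1, 28)
H2 returns ((1, 28), ())
H3 returns ((1, 28), ())
H4 returns [((1, 28), ())]
= [((1, 28), ())]

Answer: [((1, 28), ())]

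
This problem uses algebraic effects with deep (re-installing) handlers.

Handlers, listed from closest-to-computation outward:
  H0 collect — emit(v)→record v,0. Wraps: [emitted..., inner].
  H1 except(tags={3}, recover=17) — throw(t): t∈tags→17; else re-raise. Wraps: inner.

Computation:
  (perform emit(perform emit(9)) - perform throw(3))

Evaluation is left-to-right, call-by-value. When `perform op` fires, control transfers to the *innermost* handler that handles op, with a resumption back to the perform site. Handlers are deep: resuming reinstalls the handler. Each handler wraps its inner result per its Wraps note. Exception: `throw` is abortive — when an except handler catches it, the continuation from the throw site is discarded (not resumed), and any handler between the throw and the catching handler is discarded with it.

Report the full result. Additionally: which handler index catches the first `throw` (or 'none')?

Answer: 17 ; first throw caught by: H1

Step-by-step:
emit(9) @ H0 ⇒ out+=9
emit(0) @ H0 ⇒ out+=0
throw(3) @ H1 caught ⇒ 17
= 17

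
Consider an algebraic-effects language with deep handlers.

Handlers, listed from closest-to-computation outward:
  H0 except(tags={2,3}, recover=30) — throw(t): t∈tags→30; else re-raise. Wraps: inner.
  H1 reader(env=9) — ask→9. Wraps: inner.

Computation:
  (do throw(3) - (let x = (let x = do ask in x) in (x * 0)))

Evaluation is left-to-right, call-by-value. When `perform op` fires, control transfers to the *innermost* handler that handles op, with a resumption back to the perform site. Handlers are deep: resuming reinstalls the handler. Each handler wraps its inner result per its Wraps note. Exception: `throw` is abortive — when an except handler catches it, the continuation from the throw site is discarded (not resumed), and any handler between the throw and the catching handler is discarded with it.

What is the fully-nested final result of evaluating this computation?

Answer: 30

Step-by-step:
throw(3) @ H0 caught ⇒ 30
H1 returns 30
= 30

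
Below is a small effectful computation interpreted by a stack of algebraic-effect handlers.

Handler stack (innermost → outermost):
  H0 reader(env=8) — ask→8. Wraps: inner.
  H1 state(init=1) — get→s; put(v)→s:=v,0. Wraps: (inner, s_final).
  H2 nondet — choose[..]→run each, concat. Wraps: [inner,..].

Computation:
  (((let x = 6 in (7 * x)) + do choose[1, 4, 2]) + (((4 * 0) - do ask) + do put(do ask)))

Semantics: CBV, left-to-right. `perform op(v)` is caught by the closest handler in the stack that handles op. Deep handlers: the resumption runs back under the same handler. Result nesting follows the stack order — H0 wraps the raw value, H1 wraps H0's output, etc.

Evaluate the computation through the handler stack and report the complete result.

Answer: [(35, 8), (38, 8), (36, 8)]

Evaluation trace:
choose[1, 4, 2] @ H2
  branch[0] choose=1:
    ask @ H0 ⇒ 8
    ask @ H0 ⇒ 8
    put(8) @ H1 ⇒ s:=8
    H0 returns 35
    H1 returns (35, 8)
    H2 returns [(35, 8)]
  branch[1] choose=4:
    ask @ H0 ⇒ 8
    ask @ H0 ⇒ 8
    put(8) @ H1 ⇒ s:=8
    H0 returns 38
    H1 returns (38, 8)
    H2 returns [(38, 8)]
  branch[2] choose=2:
    ask @ H0 ⇒ 8
    ask @ H0 ⇒ 8
    put(8) @ H1 ⇒ s:=8
    H0 returns 36
    H1 returns (36, 8)
    H2 returns [(36, 8)]
= [(35, 8), (38, 8), (36, 8)]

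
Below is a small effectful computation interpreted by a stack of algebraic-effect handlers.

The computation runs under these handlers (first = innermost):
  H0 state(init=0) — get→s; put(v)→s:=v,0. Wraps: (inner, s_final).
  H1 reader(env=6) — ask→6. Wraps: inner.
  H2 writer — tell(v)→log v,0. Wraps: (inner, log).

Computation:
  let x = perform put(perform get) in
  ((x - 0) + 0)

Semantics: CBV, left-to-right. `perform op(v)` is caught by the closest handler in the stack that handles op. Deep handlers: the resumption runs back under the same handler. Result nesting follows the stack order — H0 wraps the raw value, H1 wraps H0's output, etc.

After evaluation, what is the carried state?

Evaluation trace:
get @ H0 ⇒ 0
put(0) @ H0 ⇒ s:=0
H0 returns (0, 0)
H1 returns (0, 0)
H2 returns ((0, 0), ())
= ((0, 0), ())

Answer: 0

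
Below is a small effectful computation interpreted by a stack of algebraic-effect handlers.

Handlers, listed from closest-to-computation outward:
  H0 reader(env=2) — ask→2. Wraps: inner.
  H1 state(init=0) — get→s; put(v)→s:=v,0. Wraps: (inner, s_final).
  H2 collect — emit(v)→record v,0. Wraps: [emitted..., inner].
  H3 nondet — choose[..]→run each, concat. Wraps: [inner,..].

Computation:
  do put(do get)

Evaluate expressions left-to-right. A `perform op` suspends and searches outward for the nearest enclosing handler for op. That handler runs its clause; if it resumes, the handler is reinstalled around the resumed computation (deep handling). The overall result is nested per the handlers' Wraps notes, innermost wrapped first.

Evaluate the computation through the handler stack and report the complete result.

Working:
get @ H1 ⇒ 0
put(0) @ H1 ⇒ s:=0
H0 returns 0
H1 returns (0, 0)
H2 returns [(0, 0)]
H3 returns [[(0, 0)]]
= [[(0, 0)]]

Answer: [[(0, 0)]]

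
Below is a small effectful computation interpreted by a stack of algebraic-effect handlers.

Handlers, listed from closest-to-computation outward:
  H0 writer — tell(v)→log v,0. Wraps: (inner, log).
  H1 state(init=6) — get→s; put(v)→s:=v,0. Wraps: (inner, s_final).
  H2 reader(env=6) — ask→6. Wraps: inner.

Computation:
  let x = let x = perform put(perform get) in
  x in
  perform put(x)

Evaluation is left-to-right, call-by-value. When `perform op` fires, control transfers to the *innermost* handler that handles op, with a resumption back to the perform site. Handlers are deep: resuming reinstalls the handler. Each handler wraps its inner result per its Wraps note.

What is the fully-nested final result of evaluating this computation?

Step-by-step:
get @ H1 ⇒ 6
put(6) @ H1 ⇒ s:=6
put(0) @ H1 ⇒ s:=0
H0 returns (0, ())
H1 returns ((0, ()), 0)
H2 returns ((0, ()), 0)
= ((0, ()), 0)

Answer: ((0, ()), 0)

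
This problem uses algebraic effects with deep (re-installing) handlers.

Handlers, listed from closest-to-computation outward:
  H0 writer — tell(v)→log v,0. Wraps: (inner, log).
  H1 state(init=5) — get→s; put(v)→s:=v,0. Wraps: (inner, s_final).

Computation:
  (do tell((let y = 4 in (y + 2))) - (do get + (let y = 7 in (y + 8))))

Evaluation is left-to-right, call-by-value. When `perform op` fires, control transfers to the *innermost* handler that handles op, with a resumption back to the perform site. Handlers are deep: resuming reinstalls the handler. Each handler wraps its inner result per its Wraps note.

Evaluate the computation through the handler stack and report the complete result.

Evaluation trace:
tell(6) @ H0 ⇒ log+=6
get @ H1 ⇒ 5
H0 returns (-20, (6))
H1 returns ((-20, (6)), 5)
= ((-20, (6)), 5)

Answer: ((-20, (6)), 5)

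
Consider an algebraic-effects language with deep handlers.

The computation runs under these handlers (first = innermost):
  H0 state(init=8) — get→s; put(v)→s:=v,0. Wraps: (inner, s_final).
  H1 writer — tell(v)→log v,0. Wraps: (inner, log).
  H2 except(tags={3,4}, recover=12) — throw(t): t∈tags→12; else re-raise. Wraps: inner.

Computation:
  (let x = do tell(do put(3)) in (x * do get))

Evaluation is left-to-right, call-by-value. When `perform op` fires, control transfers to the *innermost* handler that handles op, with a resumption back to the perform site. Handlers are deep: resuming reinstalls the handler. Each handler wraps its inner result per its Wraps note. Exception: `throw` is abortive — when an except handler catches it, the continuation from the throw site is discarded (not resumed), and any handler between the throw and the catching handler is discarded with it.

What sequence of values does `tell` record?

Step-by-step:
put(3) @ H0 ⇒ s:=3
tell(0) @ H1 ⇒ log+=0
get @ H0 ⇒ 3
H0 returns (0, 3)
H1 returns ((0, 3), (0))
H2 returns ((0, 3), (0))
= ((0, 3), (0))

Answer: (0)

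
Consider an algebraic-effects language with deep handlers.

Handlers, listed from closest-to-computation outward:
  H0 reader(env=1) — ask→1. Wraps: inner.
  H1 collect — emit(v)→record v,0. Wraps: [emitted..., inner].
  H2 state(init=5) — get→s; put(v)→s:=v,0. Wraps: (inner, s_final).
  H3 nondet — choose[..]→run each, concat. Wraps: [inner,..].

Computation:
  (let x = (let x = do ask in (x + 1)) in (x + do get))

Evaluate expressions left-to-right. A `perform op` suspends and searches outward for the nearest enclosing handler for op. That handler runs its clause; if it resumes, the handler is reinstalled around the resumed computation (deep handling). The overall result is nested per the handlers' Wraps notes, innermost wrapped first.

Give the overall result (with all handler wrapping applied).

Answer: [([7], 5)]

Evaluation trace:
ask @ H0 ⇒ 1
get @ H2 ⇒ 5
H0 returns 7
H1 returns [7]
H2 returns ([7], 5)
H3 returns [([7], 5)]
= [([7], 5)]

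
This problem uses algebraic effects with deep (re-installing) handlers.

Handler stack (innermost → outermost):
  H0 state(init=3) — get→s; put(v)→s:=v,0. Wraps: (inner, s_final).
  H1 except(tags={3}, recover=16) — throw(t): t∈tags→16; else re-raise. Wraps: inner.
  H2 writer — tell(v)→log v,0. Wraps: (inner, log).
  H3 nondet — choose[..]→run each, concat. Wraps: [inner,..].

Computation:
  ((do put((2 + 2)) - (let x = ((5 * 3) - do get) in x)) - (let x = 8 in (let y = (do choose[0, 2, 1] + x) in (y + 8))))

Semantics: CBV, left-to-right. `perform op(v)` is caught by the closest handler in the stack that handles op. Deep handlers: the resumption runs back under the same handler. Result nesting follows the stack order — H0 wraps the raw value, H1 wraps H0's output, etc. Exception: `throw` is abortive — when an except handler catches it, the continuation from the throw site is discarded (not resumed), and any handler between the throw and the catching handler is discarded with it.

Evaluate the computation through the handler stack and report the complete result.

Answer: [((-27, 4), ()), ((-29, 4), ()), ((-28, 4), ())]

Evaluation trace:
put(4) @ H0 ⇒ s:=4
get @ H0 ⇒ 4
choose[0, 2, 1] @ H3
  branch[0] choose=0:
    H0 returns (-27, 4)
    H1 returns (-27, 4)
    H2 returns ((-27, 4), ())
    H3 returns [((-27, 4), ())]
  branch[1] choose=2:
    H0 returns (-29, 4)
    H1 returns (-29, 4)
    H2 returns ((-29, 4), ())
    H3 returns [((-29, 4), ())]
  branch[2] choose=1:
    H0 returns (-28, 4)
    H1 returns (-28, 4)
    H2 returns ((-28, 4), ())
    H3 returns [((-28, 4), ())]
= [((-27, 4), ()), ((-29, 4), ()), ((-28, 4), ())]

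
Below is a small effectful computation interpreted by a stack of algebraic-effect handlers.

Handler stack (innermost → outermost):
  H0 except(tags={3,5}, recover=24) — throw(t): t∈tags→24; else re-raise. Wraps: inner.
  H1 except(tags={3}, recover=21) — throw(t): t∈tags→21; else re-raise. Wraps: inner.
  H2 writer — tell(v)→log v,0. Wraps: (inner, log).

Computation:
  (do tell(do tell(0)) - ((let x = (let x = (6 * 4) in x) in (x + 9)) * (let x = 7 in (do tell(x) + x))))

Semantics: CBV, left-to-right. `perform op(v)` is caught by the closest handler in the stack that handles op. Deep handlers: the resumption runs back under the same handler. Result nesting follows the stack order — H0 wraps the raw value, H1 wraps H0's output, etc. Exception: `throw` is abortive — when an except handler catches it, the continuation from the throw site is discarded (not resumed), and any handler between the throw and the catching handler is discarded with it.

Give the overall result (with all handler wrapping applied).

Answer: (-231, (0, 0, 7))

Working:
tell(0) @ H2 ⇒ log+=0
tell(0) @ H2 ⇒ log+=0
tell(7) @ H2 ⇒ log+=7
H0 returns -231
H1 returns -231
H2 returns (-231, (0, 0, 7))
= (-231, (0, 0, 7))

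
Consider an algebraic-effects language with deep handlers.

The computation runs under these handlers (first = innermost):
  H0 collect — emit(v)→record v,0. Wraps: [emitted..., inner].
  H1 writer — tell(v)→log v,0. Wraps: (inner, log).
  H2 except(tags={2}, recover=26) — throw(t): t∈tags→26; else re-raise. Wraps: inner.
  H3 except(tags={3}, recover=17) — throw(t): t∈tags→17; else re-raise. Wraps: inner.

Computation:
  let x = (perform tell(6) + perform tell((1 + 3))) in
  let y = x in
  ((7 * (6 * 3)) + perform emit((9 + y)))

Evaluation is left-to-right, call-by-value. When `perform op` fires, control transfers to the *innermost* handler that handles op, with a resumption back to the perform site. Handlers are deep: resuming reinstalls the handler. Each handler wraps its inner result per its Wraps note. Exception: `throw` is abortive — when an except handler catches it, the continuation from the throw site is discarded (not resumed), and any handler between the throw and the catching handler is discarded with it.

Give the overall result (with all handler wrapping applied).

Working:
tell(6) @ H1 ⇒ log+=6
tell(4) @ H1 ⇒ log+=4
emit(9) @ H0 ⇒ out+=9
H0 returns [9, 126]
H1 returns ([9, 126], (6, 4))
H2 returns ([9, 126], (6, 4))
H3 returns ([9, 126], (6, 4))
= ([9, 126], (6, 4))

Answer: ([9, 126], (6, 4))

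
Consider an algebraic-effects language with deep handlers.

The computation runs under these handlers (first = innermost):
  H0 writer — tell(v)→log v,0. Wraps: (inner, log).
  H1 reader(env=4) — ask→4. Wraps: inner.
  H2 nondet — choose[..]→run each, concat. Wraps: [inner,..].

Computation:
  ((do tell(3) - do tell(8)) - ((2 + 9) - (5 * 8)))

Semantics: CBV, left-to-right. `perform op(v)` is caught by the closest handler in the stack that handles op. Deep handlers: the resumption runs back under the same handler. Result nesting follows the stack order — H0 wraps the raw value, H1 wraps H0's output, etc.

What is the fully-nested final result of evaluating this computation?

Working:
tell(3) @ H0 ⇒ log+=3
tell(8) @ H0 ⇒ log+=8
H0 returns (29, (3, 8))
H1 returns (29, (3, 8))
H2 returns [(29, (3, 8))]
= [(29, (3, 8))]

Answer: [(29, (3, 8))]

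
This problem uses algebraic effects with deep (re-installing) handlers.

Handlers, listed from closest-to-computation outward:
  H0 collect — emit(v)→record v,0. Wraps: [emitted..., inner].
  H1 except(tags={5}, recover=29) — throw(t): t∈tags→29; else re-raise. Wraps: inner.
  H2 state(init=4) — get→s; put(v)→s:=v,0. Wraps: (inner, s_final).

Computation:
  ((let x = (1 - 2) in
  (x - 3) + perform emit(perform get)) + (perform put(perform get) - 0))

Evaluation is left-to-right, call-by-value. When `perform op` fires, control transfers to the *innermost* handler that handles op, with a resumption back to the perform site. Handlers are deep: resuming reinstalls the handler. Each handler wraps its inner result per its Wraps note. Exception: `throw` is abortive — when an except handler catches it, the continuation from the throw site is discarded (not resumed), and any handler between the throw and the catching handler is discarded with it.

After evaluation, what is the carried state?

Answer: 4

Working:
get @ H2 ⇒ 4
emit(4) @ H0 ⇒ out+=4
get @ H2 ⇒ 4
put(4) @ H2 ⇒ s:=4
H0 returns [4, -4]
H1 returns [4, -4]
H2 returns ([4, -4], 4)
= ([4, -4], 4)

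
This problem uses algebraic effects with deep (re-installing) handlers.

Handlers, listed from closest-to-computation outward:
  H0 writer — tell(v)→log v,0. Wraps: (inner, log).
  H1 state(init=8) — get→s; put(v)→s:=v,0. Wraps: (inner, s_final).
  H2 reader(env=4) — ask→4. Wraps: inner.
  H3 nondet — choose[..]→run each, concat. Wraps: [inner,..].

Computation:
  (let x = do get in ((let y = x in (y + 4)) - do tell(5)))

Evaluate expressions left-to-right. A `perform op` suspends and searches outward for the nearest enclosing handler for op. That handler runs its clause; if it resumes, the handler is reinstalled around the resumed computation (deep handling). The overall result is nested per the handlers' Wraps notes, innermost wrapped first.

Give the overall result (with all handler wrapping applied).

Answer: [((12, (5)), 8)]

Step-by-step:
get @ H1 ⇒ 8
tell(5) @ H0 ⇒ log+=5
H0 returns (12, (5))
H1 returns ((12, (5)), 8)
H2 returns ((12, (5)), 8)
H3 returns [((12, (5)), 8)]
= [((12, (5)), 8)]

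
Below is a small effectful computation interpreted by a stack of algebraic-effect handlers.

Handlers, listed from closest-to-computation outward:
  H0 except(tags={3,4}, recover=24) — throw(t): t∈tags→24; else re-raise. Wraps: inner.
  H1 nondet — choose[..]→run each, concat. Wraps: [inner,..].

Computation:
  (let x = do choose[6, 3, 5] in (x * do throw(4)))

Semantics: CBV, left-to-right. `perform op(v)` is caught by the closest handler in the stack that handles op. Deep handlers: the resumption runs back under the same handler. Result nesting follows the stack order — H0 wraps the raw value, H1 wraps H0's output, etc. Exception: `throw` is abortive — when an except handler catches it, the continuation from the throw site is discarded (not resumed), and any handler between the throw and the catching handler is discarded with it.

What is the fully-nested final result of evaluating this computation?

Answer: [24, 24, 24]

Working:
choose[6, 3, 5] @ H1
  branch[0] choose=6:
    throw(4) @ H0 caught ⇒ 24
    H1 returns [24]
  branch[1] choose=3:
    throw(4) @ H0 caught ⇒ 24
    H1 returns [24]
  branch[2] choose=5:
    throw(4) @ H0 caught ⇒ 24
    H1 returns [24]
= [24, 24, 24]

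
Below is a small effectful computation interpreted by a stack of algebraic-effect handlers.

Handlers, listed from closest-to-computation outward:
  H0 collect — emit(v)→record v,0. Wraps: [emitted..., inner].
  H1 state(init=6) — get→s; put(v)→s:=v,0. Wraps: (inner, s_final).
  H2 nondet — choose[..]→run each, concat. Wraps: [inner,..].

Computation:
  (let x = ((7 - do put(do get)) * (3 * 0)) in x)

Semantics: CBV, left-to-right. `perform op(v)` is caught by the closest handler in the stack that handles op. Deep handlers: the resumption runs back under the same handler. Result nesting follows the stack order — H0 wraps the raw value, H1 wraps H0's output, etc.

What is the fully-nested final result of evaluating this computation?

Evaluation trace:
get @ H1 ⇒ 6
put(6) @ H1 ⇒ s:=6
H0 returns [0]
H1 returns ([0], 6)
H2 returns [([0], 6)]
= [([0], 6)]

Answer: [([0], 6)]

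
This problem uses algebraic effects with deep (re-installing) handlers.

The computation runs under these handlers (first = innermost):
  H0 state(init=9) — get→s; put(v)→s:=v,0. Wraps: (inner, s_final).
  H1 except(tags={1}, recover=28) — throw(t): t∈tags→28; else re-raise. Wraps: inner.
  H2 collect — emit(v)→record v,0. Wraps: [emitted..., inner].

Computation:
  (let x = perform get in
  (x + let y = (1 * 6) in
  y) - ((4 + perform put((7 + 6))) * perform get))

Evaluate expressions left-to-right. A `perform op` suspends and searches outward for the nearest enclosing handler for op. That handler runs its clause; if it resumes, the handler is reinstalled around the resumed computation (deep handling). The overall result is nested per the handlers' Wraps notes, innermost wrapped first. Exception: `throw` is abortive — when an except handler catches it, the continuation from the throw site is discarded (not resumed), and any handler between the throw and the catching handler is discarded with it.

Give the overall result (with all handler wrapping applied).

Step-by-step:
get @ H0 ⇒ 9
put(13) @ H0 ⇒ s:=13
get @ H0 ⇒ 13
H0 returns (-37, 13)
H1 returns (-37, 13)
H2 returns [(-37, 13)]
= [(-37, 13)]

Answer: [(-37, 13)]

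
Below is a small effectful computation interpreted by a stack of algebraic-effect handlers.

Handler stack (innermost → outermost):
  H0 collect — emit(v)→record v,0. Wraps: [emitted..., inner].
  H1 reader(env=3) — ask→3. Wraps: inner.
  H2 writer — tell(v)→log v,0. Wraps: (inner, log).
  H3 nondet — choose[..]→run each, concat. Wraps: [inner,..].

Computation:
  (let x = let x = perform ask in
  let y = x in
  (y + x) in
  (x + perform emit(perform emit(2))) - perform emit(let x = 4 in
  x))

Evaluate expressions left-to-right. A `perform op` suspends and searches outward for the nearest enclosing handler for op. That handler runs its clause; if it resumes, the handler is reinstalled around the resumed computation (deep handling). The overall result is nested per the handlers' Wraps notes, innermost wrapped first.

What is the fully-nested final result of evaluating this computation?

Evaluation trace:
ask @ H1 ⇒ 3
emit(2) @ H0 ⇒ out+=2
emit(0) @ H0 ⇒ out+=0
emit(4) @ H0 ⇒ out+=4
H0 returns [2, 0, 4, 6]
H1 returns [2, 0, 4, 6]
H2 returns ([2, 0, 4, 6], ())
H3 returns [([2, 0, 4, 6], ())]
= [([2, 0, 4, 6], ())]

Answer: [([2, 0, 4, 6], ())]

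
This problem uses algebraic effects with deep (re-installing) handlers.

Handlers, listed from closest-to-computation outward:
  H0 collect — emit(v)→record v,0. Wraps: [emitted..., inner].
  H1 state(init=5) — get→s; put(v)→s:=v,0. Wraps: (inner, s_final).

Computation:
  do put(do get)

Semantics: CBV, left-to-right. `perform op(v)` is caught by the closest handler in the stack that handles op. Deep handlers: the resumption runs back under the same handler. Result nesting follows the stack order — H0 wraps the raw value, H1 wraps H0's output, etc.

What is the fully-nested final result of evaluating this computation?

Answer: ([0], 5)

Evaluation trace:
get @ H1 ⇒ 5
put(5) @ H1 ⇒ s:=5
H0 returns [0]
H1 returns ([0], 5)
= ([0], 5)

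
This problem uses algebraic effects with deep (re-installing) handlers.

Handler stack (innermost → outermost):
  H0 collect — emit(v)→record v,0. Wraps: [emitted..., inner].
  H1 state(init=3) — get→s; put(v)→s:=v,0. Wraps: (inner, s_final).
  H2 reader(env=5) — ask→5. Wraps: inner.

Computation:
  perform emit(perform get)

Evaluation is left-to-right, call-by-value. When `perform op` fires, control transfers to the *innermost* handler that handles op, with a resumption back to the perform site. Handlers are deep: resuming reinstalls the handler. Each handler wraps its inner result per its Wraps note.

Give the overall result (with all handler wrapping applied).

Answer: ([3, 0], 3)

Step-by-step:
get @ H1 ⇒ 3
emit(3) @ H0 ⇒ out+=3
H0 returns [3, 0]
H1 returns ([3, 0], 3)
H2 returns ([3, 0], 3)
= ([3, 0], 3)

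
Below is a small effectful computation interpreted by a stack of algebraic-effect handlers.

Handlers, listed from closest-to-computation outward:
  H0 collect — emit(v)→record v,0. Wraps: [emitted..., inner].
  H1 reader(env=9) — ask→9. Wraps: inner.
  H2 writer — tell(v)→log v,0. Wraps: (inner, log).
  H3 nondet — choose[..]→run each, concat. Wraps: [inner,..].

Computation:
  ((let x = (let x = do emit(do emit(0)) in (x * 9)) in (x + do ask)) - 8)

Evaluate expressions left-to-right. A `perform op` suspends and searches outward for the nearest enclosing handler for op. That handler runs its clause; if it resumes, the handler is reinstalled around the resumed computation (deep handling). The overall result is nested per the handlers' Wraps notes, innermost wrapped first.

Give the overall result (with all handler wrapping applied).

Evaluation trace:
emit(0) @ H0 ⇒ out+=0
emit(0) @ H0 ⇒ out+=0
ask @ H1 ⇒ 9
H0 returns [0, 0, 1]
H1 returns [0, 0, 1]
H2 returns ([0, 0, 1], ())
H3 returns [([0, 0, 1], ())]
= [([0, 0, 1], ())]

Answer: [([0, 0, 1], ())]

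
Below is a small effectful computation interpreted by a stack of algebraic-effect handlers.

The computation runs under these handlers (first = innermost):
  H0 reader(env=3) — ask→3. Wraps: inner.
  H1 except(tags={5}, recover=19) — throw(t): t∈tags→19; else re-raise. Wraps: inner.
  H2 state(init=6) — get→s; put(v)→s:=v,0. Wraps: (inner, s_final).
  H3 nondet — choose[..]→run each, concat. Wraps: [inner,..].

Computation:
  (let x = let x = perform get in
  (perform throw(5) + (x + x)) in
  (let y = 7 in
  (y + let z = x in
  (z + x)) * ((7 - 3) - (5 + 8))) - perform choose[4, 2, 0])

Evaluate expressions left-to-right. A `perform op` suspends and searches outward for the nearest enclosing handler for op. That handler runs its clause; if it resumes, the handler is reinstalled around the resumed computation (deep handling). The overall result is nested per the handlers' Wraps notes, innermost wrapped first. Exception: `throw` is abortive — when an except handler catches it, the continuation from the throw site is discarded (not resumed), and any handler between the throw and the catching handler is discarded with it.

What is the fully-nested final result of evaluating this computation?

Answer: [(19, 6)]

Step-by-step:
get @ H2 ⇒ 6
throw(5) @ H1 caught ⇒ 19
H2 returns (19, 6)
H3 returns [(19, 6)]
= [(19, 6)]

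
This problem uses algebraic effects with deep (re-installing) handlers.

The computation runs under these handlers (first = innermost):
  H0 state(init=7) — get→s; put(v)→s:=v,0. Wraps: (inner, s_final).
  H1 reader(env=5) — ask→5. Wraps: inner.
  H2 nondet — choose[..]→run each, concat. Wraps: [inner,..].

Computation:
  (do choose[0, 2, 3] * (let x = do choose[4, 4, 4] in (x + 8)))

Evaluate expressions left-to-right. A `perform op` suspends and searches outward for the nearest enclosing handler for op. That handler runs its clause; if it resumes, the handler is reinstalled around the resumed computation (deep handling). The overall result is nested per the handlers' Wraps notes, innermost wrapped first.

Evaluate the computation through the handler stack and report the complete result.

Answer: [(0, 7), (0, 7), (0, 7), (24, 7), (24, 7), (24, 7), (36, 7), (36, 7), (36, 7)]

Evaluation trace:
choose[0, 2, 3] @ H2
  branch[0] choose=0:
    choose[4, 4, 4] @ H2
      branch[0] choose=4:
        H0 returns (0, 7)
        H1 returns (0, 7)
        H2 returns [(0, 7)]
      branch[1] choose=4:
        H0 returns (0, 7)
        H1 returns (0, 7)
        H2 returns [(0, 7)]
      branch[2] choose=4:
        H0 returns (0, 7)
        H1 returns (0, 7)
        H2 returns [(0, 7)]
  branch[1] choose=2:
    choose[4, 4, 4] @ H2
      branch[0] choose=4:
        H0 returns (24, 7)
        H1 returns (24, 7)
        H2 returns [(24, 7)]
      branch[1] choose=4:
        H0 returns (24, 7)
        H1 returns (24, 7)
        H2 returns [(24, 7)]
      branch[2] choose=4:
        H0 returns (24, 7)
        H1 returns (24, 7)
        H2 returns [(24, 7)]
  branch[2] choose=3:
    choose[4, 4, 4] @ H2
      branch[0] choose=4:
        H0 returns (36, 7)
        H1 returns (36, 7)
        H2 returns [(36, 7)]
      branch[1] choose=4:
        H0 returns (36, 7)
        H1 returns (36, 7)
        H2 returns [(36, 7)]
      branch[2] choose=4:
        H0 returns (36, 7)
        H1 returns (36, 7)
        H2 returns [(36, 7)]
= [(0, 7), (0, 7), (0, 7), (24, 7), (24, 7), (24, 7), (36, 7), (36, 7), (36, 7)]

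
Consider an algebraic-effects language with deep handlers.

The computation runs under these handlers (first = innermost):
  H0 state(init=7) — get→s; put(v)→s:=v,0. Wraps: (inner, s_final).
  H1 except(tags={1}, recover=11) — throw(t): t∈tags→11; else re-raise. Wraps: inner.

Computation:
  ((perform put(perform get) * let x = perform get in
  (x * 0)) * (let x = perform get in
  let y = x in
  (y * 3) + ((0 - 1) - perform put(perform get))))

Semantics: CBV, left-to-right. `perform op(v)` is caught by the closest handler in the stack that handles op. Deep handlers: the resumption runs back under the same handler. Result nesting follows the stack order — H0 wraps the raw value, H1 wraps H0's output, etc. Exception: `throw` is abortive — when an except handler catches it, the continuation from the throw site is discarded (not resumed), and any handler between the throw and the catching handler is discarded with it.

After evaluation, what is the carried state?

Answer: 7

Working:
get @ H0 ⇒ 7
put(7) @ H0 ⇒ s:=7
get @ H0 ⇒ 7
get @ H0 ⇒ 7
get @ H0 ⇒ 7
put(7) @ H0 ⇒ s:=7
H0 returns (0, 7)
H1 returns (0, 7)
= (0, 7)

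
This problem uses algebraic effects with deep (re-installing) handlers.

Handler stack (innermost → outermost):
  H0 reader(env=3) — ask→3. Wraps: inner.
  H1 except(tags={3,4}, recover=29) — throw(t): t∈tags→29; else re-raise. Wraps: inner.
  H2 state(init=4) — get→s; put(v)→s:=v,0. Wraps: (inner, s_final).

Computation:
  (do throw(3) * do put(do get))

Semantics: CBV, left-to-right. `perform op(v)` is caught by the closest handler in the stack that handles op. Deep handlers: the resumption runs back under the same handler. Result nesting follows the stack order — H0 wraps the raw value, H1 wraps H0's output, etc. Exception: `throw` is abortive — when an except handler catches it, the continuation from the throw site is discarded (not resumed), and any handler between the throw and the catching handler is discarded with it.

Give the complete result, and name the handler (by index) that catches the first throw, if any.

Evaluation trace:
throw(3) @ H1 caught ⇒ 29
H2 returns (29, 4)
= (29, 4)

Answer: (29, 4) ; first throw caught by: H1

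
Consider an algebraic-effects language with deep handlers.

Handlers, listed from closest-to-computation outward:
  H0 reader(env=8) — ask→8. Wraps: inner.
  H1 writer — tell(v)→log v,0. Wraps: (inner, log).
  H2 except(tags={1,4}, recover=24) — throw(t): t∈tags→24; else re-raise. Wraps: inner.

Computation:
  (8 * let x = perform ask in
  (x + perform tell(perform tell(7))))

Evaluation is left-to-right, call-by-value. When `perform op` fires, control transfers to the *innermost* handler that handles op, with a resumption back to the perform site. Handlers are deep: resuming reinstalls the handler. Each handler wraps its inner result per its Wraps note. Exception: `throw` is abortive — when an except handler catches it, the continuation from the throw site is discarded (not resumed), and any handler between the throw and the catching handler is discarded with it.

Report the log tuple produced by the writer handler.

Evaluation trace:
ask @ H0 ⇒ 8
tell(7) @ H1 ⇒ log+=7
tell(0) @ H1 ⇒ log+=0
H0 returns 64
H1 returns (64, (7, 0))
H2 returns (64, (7, 0))
= (64, (7, 0))

Answer: (7, 0)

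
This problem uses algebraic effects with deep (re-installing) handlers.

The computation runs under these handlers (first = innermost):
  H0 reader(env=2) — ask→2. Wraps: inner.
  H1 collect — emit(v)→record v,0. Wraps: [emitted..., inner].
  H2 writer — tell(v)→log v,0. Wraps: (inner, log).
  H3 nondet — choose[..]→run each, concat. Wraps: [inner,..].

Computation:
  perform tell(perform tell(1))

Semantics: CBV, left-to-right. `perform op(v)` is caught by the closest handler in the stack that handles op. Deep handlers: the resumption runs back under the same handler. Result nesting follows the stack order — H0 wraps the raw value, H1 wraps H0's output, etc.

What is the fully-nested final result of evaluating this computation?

Working:
tell(1) @ H2 ⇒ log+=1
tell(0) @ H2 ⇒ log+=0
H0 returns 0
H1 returns [0]
H2 returns ([0], (1, 0))
H3 returns [([0], (1, 0))]
= [([0], (1, 0))]

Answer: [([0], (1, 0))]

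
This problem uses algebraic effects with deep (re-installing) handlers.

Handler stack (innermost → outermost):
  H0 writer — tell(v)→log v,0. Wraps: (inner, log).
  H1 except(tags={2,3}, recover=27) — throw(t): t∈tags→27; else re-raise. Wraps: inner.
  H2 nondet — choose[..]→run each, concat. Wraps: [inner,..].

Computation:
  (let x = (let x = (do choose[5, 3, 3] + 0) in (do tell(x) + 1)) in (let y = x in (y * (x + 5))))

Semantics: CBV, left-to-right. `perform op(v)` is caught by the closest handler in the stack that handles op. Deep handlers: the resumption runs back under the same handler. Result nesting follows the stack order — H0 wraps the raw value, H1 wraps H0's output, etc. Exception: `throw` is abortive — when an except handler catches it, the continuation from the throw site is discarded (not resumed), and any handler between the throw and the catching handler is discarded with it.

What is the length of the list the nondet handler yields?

Answer: 3

Evaluation trace:
choose[5, 3, 3] @ H2
  branch[0] choose=5:
    tell(5) @ H0 ⇒ log+=5
    H0 returns (6, (5))
    H1 returns (6, (5))
    H2 returns [(6, (5))]
  branch[1] choose=3:
    tell(3) @ H0 ⇒ log+=3
    H0 returns (6, (3))
    H1 returns (6, (3))
    H2 returns [(6, (3))]
  branch[2] choose=3:
    tell(3) @ H0 ⇒ log+=3
    H0 returns (6, (3))
    H1 returns (6, (3))
    H2 returns [(6, (3))]
= [(6, (5)), (6, (3)), (6, (3))]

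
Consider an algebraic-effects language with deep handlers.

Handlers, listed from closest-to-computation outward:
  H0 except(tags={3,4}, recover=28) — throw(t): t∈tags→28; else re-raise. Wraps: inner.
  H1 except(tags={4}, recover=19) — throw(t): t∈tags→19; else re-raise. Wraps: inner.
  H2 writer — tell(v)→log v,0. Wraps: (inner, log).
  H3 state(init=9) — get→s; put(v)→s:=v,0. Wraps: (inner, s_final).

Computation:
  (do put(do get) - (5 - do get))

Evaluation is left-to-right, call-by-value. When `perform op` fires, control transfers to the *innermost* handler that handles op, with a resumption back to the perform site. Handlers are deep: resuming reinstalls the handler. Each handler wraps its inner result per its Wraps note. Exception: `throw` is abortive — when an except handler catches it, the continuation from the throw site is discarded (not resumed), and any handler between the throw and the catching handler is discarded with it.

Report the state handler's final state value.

Evaluation trace:
get @ H3 ⇒ 9
put(9) @ H3 ⇒ s:=9
get @ H3 ⇒ 9
H0 returns 4
H1 returns 4
H2 returns (4, ())
H3 returns ((4, ()), 9)
= ((4, ()), 9)

Answer: 9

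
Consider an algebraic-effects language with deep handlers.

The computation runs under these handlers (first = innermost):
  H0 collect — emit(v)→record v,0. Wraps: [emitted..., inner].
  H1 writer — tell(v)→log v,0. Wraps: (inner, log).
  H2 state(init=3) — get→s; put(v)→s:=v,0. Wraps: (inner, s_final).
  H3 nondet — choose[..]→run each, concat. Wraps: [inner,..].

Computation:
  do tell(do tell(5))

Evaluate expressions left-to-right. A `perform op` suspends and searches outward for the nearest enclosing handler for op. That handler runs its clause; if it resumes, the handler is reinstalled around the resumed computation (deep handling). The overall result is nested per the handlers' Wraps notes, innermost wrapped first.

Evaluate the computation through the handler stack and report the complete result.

Working:
tell(5) @ H1 ⇒ log+=5
tell(0) @ H1 ⇒ log+=0
H0 returns [0]
H1 returns ([0], (5, 0))
H2 returns (([0], (5, 0)), 3)
H3 returns [(([0], (5, 0)), 3)]
= [(([0], (5, 0)), 3)]

Answer: [(([0], (5, 0)), 3)]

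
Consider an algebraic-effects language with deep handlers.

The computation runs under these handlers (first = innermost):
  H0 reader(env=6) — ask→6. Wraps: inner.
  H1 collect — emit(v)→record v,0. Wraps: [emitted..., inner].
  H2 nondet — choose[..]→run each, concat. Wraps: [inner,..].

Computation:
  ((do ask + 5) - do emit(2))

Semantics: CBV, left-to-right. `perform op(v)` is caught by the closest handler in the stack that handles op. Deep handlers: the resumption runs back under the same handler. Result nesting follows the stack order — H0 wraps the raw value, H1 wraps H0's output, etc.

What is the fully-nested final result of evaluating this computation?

Evaluation trace:
ask @ H0 ⇒ 6
emit(2) @ H1 ⇒ out+=2
H0 returns 11
H1 returns [2, 11]
H2 returns [[2, 11]]
= [[2, 11]]

Answer: [[2, 11]]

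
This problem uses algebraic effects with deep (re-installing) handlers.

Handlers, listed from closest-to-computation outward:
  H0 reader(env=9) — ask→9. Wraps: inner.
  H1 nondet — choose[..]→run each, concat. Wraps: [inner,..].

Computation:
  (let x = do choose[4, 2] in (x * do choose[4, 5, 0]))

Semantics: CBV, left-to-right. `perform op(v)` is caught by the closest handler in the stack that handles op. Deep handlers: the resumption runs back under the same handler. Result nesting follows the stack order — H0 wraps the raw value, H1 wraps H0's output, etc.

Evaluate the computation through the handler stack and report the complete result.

Working:
choose[4, 2] @ H1
  branch[0] choose=4:
    choose[4, 5, 0] @ H1
      branch[0] choose=4:
        H0 returns 16
        H1 returns [16]
      branch[1] choose=5:
        H0 returns 20
        H1 returns [20]
      branch[2] choose=0:
        H0 returns 0
        H1 returns [0]
  branch[1] choose=2:
    choose[4, 5, 0] @ H1
      branch[0] choose=4:
        H0 returns 8
        H1 returns [8]
      branch[1] choose=5:
        H0 returns 10
        H1 returns [10]
      branch[2] choose=0:
        H0 returns 0
        H1 returns [0]
= [16, 20, 0, 8, 10, 0]

Answer: [16, 20, 0, 8, 10, 0]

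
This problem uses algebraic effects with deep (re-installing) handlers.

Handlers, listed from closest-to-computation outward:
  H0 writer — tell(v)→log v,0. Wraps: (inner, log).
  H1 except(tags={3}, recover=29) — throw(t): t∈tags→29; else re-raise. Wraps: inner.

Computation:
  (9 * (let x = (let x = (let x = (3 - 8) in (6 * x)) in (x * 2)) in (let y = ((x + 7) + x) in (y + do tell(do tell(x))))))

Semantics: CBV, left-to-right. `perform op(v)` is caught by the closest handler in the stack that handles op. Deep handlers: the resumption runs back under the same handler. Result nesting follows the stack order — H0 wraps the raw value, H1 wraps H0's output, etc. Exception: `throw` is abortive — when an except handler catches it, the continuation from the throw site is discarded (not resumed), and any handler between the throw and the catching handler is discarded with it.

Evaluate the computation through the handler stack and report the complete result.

Working:
tell(-60) @ H0 ⇒ log+=-60
tell(0) @ H0 ⇒ log+=0
H0 returns (-1017, (-60, 0))
H1 returns (-1017, (-60, 0))
= (-1017, (-60, 0))

Answer: (-1017, (-60, 0))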